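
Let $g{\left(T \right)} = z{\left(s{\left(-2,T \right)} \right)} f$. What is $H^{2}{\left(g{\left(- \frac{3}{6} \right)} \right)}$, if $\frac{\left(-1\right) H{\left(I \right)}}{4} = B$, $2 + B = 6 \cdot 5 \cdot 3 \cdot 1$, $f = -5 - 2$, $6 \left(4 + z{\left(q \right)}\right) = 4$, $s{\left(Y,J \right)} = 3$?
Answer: $123904$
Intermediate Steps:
$z{\left(q \right)} = - \frac{10}{3}$ ($z{\left(q \right)} = -4 + \frac{1}{6} \cdot 4 = -4 + \frac{2}{3} = - \frac{10}{3}$)
$f = -7$ ($f = -5 - 2 = -7$)
$g{\left(T \right)} = \frac{70}{3}$ ($g{\left(T \right)} = \left(- \frac{10}{3}\right) \left(-7\right) = \frac{70}{3}$)
$B = 88$ ($B = -2 + 6 \cdot 5 \cdot 3 \cdot 1 = -2 + 6 \cdot 15 \cdot 1 = -2 + 90 \cdot 1 = -2 + 90 = 88$)
$H{\left(I \right)} = -352$ ($H{\left(I \right)} = \left(-4\right) 88 = -352$)
$H^{2}{\left(g{\left(- \frac{3}{6} \right)} \right)} = \left(-352\right)^{2} = 123904$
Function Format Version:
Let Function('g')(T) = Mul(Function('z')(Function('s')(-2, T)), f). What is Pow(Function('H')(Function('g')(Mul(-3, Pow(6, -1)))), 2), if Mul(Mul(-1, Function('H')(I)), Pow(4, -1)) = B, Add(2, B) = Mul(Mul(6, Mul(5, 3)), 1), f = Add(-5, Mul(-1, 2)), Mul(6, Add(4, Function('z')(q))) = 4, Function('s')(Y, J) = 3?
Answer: 123904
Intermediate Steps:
Function('z')(q) = Rational(-10, 3) (Function('z')(q) = Add(-4, Mul(Rational(1, 6), 4)) = Add(-4, Rational(2, 3)) = Rational(-10, 3))
f = -7 (f = Add(-5, -2) = -7)
Function('g')(T) = Rational(70, 3) (Function('g')(T) = Mul(Rational(-10, 3), -7) = Rational(70, 3))
B = 88 (B = Add(-2, Mul(Mul(6, Mul(5, 3)), 1)) = Add(-2, Mul(Mul(6, 15), 1)) = Add(-2, Mul(90, 1)) = Add(-2, 90) = 88)
Function('H')(I) = -352 (Function('H')(I) = Mul(-4, 88) = -352)
Pow(Function('H')(Function('g')(Mul(-3, Pow(6, -1)))), 2) = Pow(-352, 2) = 123904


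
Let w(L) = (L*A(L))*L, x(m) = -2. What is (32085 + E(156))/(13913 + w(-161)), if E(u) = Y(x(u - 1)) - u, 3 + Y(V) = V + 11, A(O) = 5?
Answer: 31935/143518 ≈ 0.22252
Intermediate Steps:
Y(V) = 8 + V (Y(V) = -3 + (V + 11) = -3 + (11 + V) = 8 + V)
w(L) = 5*L² (w(L) = (L*5)*L = (5*L)*L = 5*L²)
E(u) = 6 - u (E(u) = (8 - 2) - u = 6 - u)
(32085 + E(156))/(13913 + w(-161)) = (32085 + (6 - 1*156))/(13913 + 5*(-161)²) = (32085 + (6 - 156))/(13913 + 5*25921) = (32085 - 150)/(13913 + 129605) = 31935/143518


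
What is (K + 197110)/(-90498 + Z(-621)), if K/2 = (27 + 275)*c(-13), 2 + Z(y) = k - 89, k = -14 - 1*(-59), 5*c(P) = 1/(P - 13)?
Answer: -1601481/735670 ≈ -2.1769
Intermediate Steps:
c(P) = 1/(5*(-13 + P)) (c(P) = 1/(5*(P - 13)) = 1/(5*(-13 + P)))
k = 45 (k = -14 + 59 = 45)
Z(y) = -46 (Z(y) = -2 + (45 - 89) = -2 - 44 = -46)
K = -302/65 (K = 2*((27 + 275)*(1/(5*(-13 - 13)))) = 2*(302*((⅕)/(-26))) = 2*(302*((⅕)*(-1/26))) = 2*(302*(-1/130)) = 2*(-151/65) = -302/65 ≈ -4.6462)
(K + 197110)/(-90498 + Z(-621)) = (-302/65 + 197110)/(-90498 - 46) = (12811848/65)/(-90544) = (12811848/65)*(-1/90544) = -1601481/735670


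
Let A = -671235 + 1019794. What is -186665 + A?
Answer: 161894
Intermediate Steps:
A = 348559
-186665 + A = -186665 + 348559 = 161894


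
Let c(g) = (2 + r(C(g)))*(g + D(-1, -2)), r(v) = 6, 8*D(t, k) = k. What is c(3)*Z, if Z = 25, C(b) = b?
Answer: 550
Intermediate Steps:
D(t, k) = k/8
c(g) = -2 + 8*g (c(g) = (2 + 6)*(g + (1/8)*(-2)) = 8*(g - 1/4) = 8*(-1/4 + g) = -2 + 8*g)
c(3)*Z = (-2 + 8*3)*25 = (-2 + 24)*25 = 22*25 = 550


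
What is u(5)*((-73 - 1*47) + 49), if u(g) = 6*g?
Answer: -2130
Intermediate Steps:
u(5)*((-73 - 1*47) + 49) = (6*5)*((-73 - 1*47) + 49) = 30*((-73 - 47) + 49) = 30*(-120 + 49) = 30*(-71) = -2130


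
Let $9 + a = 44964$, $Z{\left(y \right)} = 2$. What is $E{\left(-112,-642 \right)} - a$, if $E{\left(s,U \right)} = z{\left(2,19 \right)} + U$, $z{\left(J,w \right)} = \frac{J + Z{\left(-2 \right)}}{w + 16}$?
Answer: $- \frac{1595891}{35} \approx -45597.0$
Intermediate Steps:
$z{\left(J,w \right)} = \frac{2 + J}{16 + w}$ ($z{\left(J,w \right)} = \frac{J + 2}{w + 16} = \frac{2 + J}{16 + w}$)
$a = 44955$ ($a = -9 + 44964 = 44955$)
$E{\left(s,U \right)} = \frac{4}{35} + U$ ($E{\left(s,U \right)} = \frac{2 + 2}{16 + 19} + U = \frac{1}{35} \cdot 4 + U = \frac{4}{35} + U$)
$E{\left(-112,-642 \right)} - a = \left(\frac{4}{35} - 642\right) - 44955 = - \frac{22466}{35} - 44955 = - \frac{1595891}{35}$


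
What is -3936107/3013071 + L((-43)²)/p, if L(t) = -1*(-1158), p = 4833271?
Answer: -19020782679779/14562988685241 ≈ -1.3061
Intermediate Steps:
L(t) = 1158
-3936107/3013071 + L((-43)²)/p = -3936107/3013071 + 1158/4833271 = -19020782679779/14562988685241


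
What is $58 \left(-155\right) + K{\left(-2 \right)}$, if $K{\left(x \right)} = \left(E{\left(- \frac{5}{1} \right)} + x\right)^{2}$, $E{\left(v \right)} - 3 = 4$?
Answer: $-8965$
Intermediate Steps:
$E{\left(v \right)} = 7$ ($E{\left(v \right)} = 3 + 4 = 7$)
$K{\left(x \right)} = \left(7 + x\right)^{2}$
$58 \left(-155\right) + K{\left(-2 \right)} = 58 \left(-155\right) + \left(7 - 2\right)^{2} = -8990 + 5^{2} = -8990 + 25 = -8965$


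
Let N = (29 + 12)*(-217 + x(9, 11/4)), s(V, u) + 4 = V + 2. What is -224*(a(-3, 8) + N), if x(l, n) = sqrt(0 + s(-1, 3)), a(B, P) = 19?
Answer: 1988672 - 9184*I*sqrt(3) ≈ 1.9887e+6 - 15907.0*I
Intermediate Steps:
s(V, u) = -2 + V (s(V, u) = -4 + (V + 2) = -4 + (2 + V) = -2 + V)
x(l, n) = I*sqrt(3) (x(l, n) = sqrt(0 + (-2 - 1)) = sqrt(0 - 3) = sqrt(-3) = I*sqrt(3))
N = -8897 + 41*I*sqrt(3) (N = (29 + 12)*(-217 + I*sqrt(3)) = 41*(-217 + I*sqrt(3)) = -8897 + 41*I*sqrt(3) ≈ -8897.0 + 71.014*I)
-224*(a(-3, 8) + N) = -224*(19 + (-8897 + 41*I*sqrt(3))) = -224*(-8878 + 41*I*sqrt(3)) = 1988672 - 9184*I*sqrt(3)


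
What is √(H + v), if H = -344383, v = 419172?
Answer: √74789 ≈ 273.48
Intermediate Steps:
√(H + v) = √(-344383 + 419172) = √74789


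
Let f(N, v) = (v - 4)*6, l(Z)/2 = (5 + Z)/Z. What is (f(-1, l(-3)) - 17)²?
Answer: 2401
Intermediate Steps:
l(Z) = 2*(5 + Z)/Z (l(Z) = 2*((5 + Z)/Z) = 2*(5 + Z)/Z)
f(N, v) = -24 + 6*v (f(N, v) = (-4 + v)*6 = -24 + 6*v)
(f(-1, l(-3)) - 17)² = ((-24 + 6*(2 + 10/(-3))) - 17)² = ((-24 + 6*(2 + 10*(-⅓))) - 17)² = ((-24 + 6*(2 - 10/3)) - 17)² = ((-24 + 6*(-4/3)) - 17)² = ((-24 - 8) - 17)² = (-32 - 17)² = (-49)² = 2401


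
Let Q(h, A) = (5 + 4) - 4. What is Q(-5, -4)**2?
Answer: 25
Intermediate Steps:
Q(h, A) = 5 (Q(h, A) = 9 - 4 = 5)
Q(-5, -4)**2 = 5**2 = 25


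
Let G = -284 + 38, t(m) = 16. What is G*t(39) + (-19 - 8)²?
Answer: -3207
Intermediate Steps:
G = -246
G*t(39) + (-19 - 8)² = -246*16 + (-19 - 8)² = -3936 + (-27)² = -3936 + 729 = -3207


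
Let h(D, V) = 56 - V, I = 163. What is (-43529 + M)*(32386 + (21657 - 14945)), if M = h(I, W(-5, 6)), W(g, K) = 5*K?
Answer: -1700880294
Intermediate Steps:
M = 26 (M = 56 - 5*6 = 56 - 1*30 = 56 - 30 = 26)
(-43529 + M)*(32386 + (21657 - 14945)) = (-43529 + 26)*(32386 + (21657 - 14945)) = -43503*(32386 + 6712) = -43503*39098 = -1700880294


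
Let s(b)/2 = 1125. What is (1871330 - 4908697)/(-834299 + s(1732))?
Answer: 3037367/832049 ≈ 3.6505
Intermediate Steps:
s(b) = 2250 (s(b) = 2*1125 = 2250)
(1871330 - 4908697)/(-834299 + s(1732)) = (1871330 - 4908697)/(-834299 + 2250) = -3037367/(-832049) = -3037367*(-1/832049) = 3037367/832049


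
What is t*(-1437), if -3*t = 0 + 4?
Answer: 1916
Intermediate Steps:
t = -4/3 (t = -(0 + 4)/3 = -⅓*4 = -4/3 ≈ -1.3333)
t*(-1437) = -4/3*(-1437) = 1916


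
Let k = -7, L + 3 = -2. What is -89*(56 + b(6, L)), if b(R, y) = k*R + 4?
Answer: -1602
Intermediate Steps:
L = -5 (L = -3 - 2 = -5)
b(R, y) = 4 - 7*R (b(R, y) = -7*R + 4 = 4 - 7*R)
-89*(56 + b(6, L)) = -89*(56 + (4 - 7*6)) = -89*(56 + (4 - 42)) = -89*(56 - 38) = -89*18 = -1602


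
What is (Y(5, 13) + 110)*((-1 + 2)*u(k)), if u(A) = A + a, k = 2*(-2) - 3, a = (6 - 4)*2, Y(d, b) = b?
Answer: -369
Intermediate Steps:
a = 4 (a = 2*2 = 4)
k = -7 (k = -4 - 3 = -7)
u(A) = 4 + A (u(A) = A + 4 = 4 + A)
(Y(5, 13) + 110)*((-1 + 2)*u(k)) = (13 + 110)*((-1 + 2)*(4 - 7)) = 123*(1*(-3)) = 123*(-3) = -369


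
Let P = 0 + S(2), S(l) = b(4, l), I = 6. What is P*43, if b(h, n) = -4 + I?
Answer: 86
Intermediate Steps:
b(h, n) = 2 (b(h, n) = -4 + 6 = 2)
S(l) = 2
P = 2 (P = 0 + 2 = 2)
P*43 = 2*43 = 86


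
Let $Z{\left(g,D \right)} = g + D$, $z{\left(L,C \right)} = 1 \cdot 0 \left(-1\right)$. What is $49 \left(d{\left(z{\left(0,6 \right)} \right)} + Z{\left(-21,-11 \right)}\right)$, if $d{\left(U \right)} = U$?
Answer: $-1568$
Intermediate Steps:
$z{\left(L,C \right)} = 0$ ($z{\left(L,C \right)} = 0 \left(-1\right) = 0$)
$Z{\left(g,D \right)} = D + g$
$49 \left(d{\left(z{\left(0,6 \right)} \right)} + Z{\left(-21,-11 \right)}\right) = 49 \left(0 - 32\right) = 49 \left(-32\right) = -1568$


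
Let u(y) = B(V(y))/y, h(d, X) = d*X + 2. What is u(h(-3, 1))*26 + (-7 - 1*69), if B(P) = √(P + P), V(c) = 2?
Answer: -128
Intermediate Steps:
B(P) = √2*√P (B(P) = √(2*P) = √2*√P)
h(d, X) = 2 + X*d (h(d, X) = X*d + 2 = 2 + X*d)
u(y) = 2/y (u(y) = (√2*√2)/y = 2/y)
u(h(-3, 1))*26 + (-7 - 1*69) = (2/(2 + 1*(-3)))*26 + (-7 - 1*69) = (2/(2 - 3))*26 + (-7 - 69) = (2/(-1))*26 - 76 = (2*(-1))*26 - 76 = -2*26 - 76 = -52 - 76 = -128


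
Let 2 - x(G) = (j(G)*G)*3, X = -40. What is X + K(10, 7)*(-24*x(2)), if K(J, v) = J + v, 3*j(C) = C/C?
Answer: -40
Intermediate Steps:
j(C) = ⅓ (j(C) = (C/C)/3 = (⅓)*1 = ⅓)
x(G) = 2 - G (x(G) = 2 - G/3*3 = 2 - G)
X + K(10, 7)*(-24*x(2)) = -40 + (10 + 7)*(-24*(2 - 1*2)) = -40 + 17*(-24*(2 - 2)) = -40 + 17*(-24*0) = -40 + 17*0 = -40 + 0 = -40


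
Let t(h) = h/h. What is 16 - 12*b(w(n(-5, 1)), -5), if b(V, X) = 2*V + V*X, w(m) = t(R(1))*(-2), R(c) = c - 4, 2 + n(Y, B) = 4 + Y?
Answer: -56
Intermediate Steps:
n(Y, B) = 2 + Y (n(Y, B) = -2 + (4 + Y) = 2 + Y)
R(c) = -4 + c
t(h) = 1
w(m) = -2 (w(m) = 1*(-2) = -2)
16 - 12*b(w(n(-5, 1)), -5) = 16 - (-24)*(2 - 5) = 16 - (-24)*(-3) = 16 - 12*6 = 16 - 72 = -56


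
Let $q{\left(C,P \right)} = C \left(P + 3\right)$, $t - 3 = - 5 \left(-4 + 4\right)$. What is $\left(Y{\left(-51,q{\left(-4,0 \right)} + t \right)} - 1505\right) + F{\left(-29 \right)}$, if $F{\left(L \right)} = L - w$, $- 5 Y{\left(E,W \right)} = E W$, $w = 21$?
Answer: $- \frac{8234}{5} \approx -1646.8$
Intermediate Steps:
$t = 3$ ($t = 3 - 5 \left(-4 + 4\right) = 3 - 0 = 3 + 0 = 3$)
$q{\left(C,P \right)} = C \left(3 + P\right)$
$Y{\left(E,W \right)} = - \frac{E W}{5}$
$F{\left(L \right)} = -21 + L$ ($F{\left(L \right)} = L - 21 = -21 + L$)
$\left(Y{\left(-51,q{\left(-4,0 \right)} + t \right)} - 1505\right) + F{\left(-29 \right)} = \left(\left(- \frac{1}{5}\right) \left(-51\right) \left(- 4 \left(3 + 0\right) + 3\right) - 1505\right) - 50 = \left(\left(- \frac{1}{5}\right) \left(-51\right) \left(\left(-4\right) 3 + 3\right) - 1505\right) - 50 = \left(\left(- \frac{1}{5}\right) \left(-51\right) \left(-12 + 3\right) - 1505\right) - 50 = \left(\left(- \frac{1}{5}\right) \left(-51\right) \left(-9\right) - 1505\right) - 50 = \left(- \frac{459}{5} - 1505\right) - 50 = - \frac{7984}{5} - 50 = - \frac{8234}{5}$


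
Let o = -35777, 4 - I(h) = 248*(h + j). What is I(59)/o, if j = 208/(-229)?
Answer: 3298228/8192933 ≈ 0.40257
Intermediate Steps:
j = -208/229 (j = 208*(-1/229) = -208/229 ≈ -0.90830)
I(h) = 52500/229 - 248*h (I(h) = 4 - 248*(h - 208/229) = 4 - 248*(-208/229 + h) = 4 - (-51584/229 + 248*h) = 4 + (51584/229 - 248*h) = 52500/229 - 248*h)
I(59)/o = (52500/229 - 248*59)/(-35777) = (52500/229 - 14632)*(-1/35777) = -3298228/229*(-1/35777) = 3298228/8192933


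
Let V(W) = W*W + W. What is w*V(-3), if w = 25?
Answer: 150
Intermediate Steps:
V(W) = W + W² (V(W) = W² + W = W + W²)
w*V(-3) = 25*(-3*(1 - 3)) = 25*(-3*(-2)) = 25*6 = 150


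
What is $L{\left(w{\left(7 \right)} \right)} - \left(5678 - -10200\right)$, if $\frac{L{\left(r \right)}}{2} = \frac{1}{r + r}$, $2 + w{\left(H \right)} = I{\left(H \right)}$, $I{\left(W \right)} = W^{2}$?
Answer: $- \frac{746265}{47} \approx -15878.0$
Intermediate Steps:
$w{\left(H \right)} = -2 + H^{2}$
$L{\left(r \right)} = \frac{1}{r}$ ($L{\left(r \right)} = \frac{2}{r + r} = \frac{2}{2 r} = 2 \frac{1}{2 r} = \frac{1}{r}$)
$L{\left(w{\left(7 \right)} \right)} - \left(5678 - -10200\right) = \frac{1}{-2 + 7^{2}} - \left(5678 - -10200\right) = \frac{1}{-2 + 49} - \left(5678 + 10200\right) = \frac{1}{47} - 15878 = - \frac{746265}{47}$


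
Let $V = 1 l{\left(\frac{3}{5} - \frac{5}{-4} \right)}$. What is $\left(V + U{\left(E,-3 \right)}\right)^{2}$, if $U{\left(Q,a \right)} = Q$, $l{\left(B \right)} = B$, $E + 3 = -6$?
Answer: $\frac{20449}{400} \approx 51.122$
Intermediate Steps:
$E = -9$ ($E = -3 - 6 = -9$)
$V = \frac{37}{20}$ ($V = 1 \left(\frac{3}{5} - \frac{5}{-4}\right) = 1 \left(3 \cdot \frac{1}{5} - - \frac{5}{4}\right) = 1 \left(\frac{3}{5} + \frac{5}{4}\right) = 1 \cdot \frac{37}{20} = \frac{37}{20} \approx 1.85$)
$\left(V + U{\left(E,-3 \right)}\right)^{2} = \left(\frac{37}{20} - 9\right)^{2} = \left(- \frac{143}{20}\right)^{2} = \frac{20449}{400}$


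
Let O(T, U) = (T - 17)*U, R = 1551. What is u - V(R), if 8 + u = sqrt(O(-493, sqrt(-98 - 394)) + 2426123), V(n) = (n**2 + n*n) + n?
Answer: -4812761 + sqrt(2426123 - 1020*I*sqrt(123)) ≈ -4.8112e+6 - 3.6313*I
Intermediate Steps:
V(n) = n + 2*n**2 (V(n) = (n**2 + n**2) + n = 2*n**2 + n = n + 2*n**2)
O(T, U) = U*(-17 + T) (O(T, U) = (-17 + T)*U = U*(-17 + T))
u = -8 + sqrt(2426123 - 1020*I*sqrt(123)) (u = -8 + sqrt(sqrt(-98 - 394)*(-17 - 493) + 2426123) = -8 + sqrt(sqrt(-492)*(-510) + 2426123) = -8 + sqrt((2*I*sqrt(123))*(-510) + 2426123) = -8 + sqrt(-1020*I*sqrt(123) + 2426123) = -8 + sqrt(2426123 - 1020*I*sqrt(123)) ≈ 1549.6 - 3.6313*I)
u - V(R) = (-8 + sqrt(2426123 - 1020*I*sqrt(123))) - 1551*(1 + 2*1551) = (-8 + sqrt(2426123 - 1020*I*sqrt(123))) - 1551*(1 + 3102) = (-8 + sqrt(2426123 - 1020*I*sqrt(123))) - 1551*3103 = (-8 + sqrt(2426123 - 1020*I*sqrt(123))) - 1*4812753 = (-8 + sqrt(2426123 - 1020*I*sqrt(123))) - 4812753 = -4812761 + sqrt(2426123 - 1020*I*sqrt(123))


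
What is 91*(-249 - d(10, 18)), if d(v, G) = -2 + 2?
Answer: -22659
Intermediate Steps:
d(v, G) = 0
91*(-249 - d(10, 18)) = 91*(-249 - 1*0) = 91*(-249 + 0) = 91*(-249) = -22659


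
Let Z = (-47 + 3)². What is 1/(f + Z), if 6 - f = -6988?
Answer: 1/8930 ≈ 0.00011198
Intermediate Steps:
Z = 1936 (Z = (-44)² = 1936)
f = 6994 (f = 6 - 1*(-6988) = 6 + 6988 = 6994)
1/(f + Z) = 1/(6994 + 1936) = 1/8930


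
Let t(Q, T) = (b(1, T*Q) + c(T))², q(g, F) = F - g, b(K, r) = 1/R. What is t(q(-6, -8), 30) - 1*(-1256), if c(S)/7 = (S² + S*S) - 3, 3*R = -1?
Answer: 158157032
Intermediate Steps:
R = -⅓ (R = (⅓)*(-1) = -⅓ ≈ -0.33333)
b(K, r) = -3 (b(K, r) = 1/(-⅓) = -3)
c(S) = -21 + 14*S² (c(S) = 7*((S² + S*S) - 3) = 7*((S² + S²) - 3) = 7*(2*S² - 3) = 7*(-3 + 2*S²) = -21 + 14*S²)
t(Q, T) = (-24 + 14*T²)² (t(Q, T) = (-3 + (-21 + 14*T²))² = (-24 + 14*T²)²)
t(q(-6, -8), 30) - 1*(-1256) = 4*(-12 + 7*30²)² - 1*(-1256) = 4*(-12 + 7*900)² + 1256 = 4*(-12 + 6300)² + 1256 = 4*6288² + 1256 = 4*39538944 + 1256 = 158155776 + 1256 = 158157032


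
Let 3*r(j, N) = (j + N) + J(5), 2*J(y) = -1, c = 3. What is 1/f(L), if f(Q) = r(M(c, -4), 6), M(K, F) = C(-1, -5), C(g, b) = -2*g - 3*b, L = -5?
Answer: 2/15 ≈ 0.13333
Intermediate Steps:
J(y) = -½ (J(y) = (½)*(-1) = -½)
C(g, b) = -3*b - 2*g
M(K, F) = 17 (M(K, F) = -3*(-5) - 2*(-1) = 15 + 2 = 17)
r(j, N) = -⅙ + N/3 + j/3 (r(j, N) = ((j + N) - ½)/3 = ((N + j) - ½)/3 = (-½ + N + j)/3 = -⅙ + N/3 + j/3)
f(Q) = 15/2 (f(Q) = -⅙ + (⅓)*6 + (⅓)*17 = -⅙ + 2 + 17/3 = 15/2)
1/f(L) = 1/(15/2) = 2/15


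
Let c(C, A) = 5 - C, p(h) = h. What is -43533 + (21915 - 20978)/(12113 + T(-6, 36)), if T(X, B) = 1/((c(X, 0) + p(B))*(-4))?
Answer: -99135043363/2277243 ≈ -43533.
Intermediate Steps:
T(X, B) = 1/(-20 - 4*B + 4*X) (T(X, B) = 1/(((5 - X) + B)*(-4)) = 1/((5 + B - X)*(-4)) = 1/(-20 - 4*B + 4*X))
-43533 + (21915 - 20978)/(12113 + T(-6, 36)) = -43533 + (21915 - 20978)/(12113 - 1/(20 - 4*(-6) + 4*36)) = -43533 + 937/(12113 - 1/(20 + 24 + 144)) = -43533 + 937/(12113 - 1/188) = -43533 + 937/(2277243/188) = -43533 + 937*(188/2277243) = -43533 + 176156/2277243 = -99135043363/2277243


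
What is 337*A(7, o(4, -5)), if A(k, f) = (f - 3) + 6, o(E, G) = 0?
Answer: 1011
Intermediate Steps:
A(k, f) = 3 + f (A(k, f) = (-3 + f) + 6 = 3 + f)
337*A(7, o(4, -5)) = 337*(3 + 0) = 337*3 = 1011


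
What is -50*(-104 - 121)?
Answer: 11250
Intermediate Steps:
-50*(-104 - 121) = -50*(-225) = 11250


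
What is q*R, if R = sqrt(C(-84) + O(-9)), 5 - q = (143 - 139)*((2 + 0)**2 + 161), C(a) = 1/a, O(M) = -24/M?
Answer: -655*sqrt(4683)/42 ≈ -1067.2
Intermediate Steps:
q = -655 (q = 5 - (143 - 139)*((2 + 0)**2 + 161) = 5 - 4*(2**2 + 161) = 5 - 4*(4 + 161) = 5 - 4*165 = 5 - 1*660 = 5 - 660 = -655)
R = sqrt(4683)/42 (R = sqrt(1/(-84) - 24/(-9)) = sqrt(-1/84 - 24*(-1/9)) = sqrt(-1/84 + 8/3) = sqrt(223/84) = sqrt(4683)/42 ≈ 1.6293)
q*R = -655*sqrt(4683)/42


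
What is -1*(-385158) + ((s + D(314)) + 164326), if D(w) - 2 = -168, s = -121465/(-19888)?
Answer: 10924957849/19888 ≈ 5.4932e+5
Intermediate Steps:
s = 121465/19888 (s = -121465*(-1/19888) = 121465/19888 ≈ 6.1075)
D(w) = -166 (D(w) = 2 - 168 = -166)
-1*(-385158) + ((s + D(314)) + 164326) = -1*(-385158) + ((121465/19888 - 166) + 164326) = 385158 + (-3179943/19888 + 164326) = 385158 + 3264935545/19888 = 10924957849/19888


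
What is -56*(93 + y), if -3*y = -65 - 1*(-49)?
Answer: -16520/3 ≈ -5506.7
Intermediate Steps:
y = 16/3 (y = -(-65 - 1*(-49))/3 = -(-65 + 49)/3 = -⅓*(-16) = 16/3 ≈ 5.3333)
-56*(93 + y) = -56*(93 + 16/3) = -56*295/3 = -16520/3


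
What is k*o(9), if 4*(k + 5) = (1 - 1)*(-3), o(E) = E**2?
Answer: -405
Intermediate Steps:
k = -5 (k = -5 + ((1 - 1)*(-3))/4 = -5 + (0*(-3))/4 = -5 + (1/4)*0 = -5 + 0 = -5)
k*o(9) = -5*9**2 = -5*81 = -405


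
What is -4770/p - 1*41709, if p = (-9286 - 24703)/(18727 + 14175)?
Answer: -1260704661/33989 ≈ -37092.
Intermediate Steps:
p = -33989/32902 ≈ -1.0330
-4770/p - 1*41709 = -4770/(-33989/32902) - 1*41709 = -4770*(-32902/33989) - 41709 = 156942540/33989 - 41709 = -1260704661/33989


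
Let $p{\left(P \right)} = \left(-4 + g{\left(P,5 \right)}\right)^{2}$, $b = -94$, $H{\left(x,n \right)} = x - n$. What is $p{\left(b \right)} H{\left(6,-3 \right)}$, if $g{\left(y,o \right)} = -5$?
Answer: $729$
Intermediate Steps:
$p{\left(P \right)} = 81$ ($p{\left(P \right)} = \left(-4 - 5\right)^{2} = \left(-9\right)^{2} = 81$)
$p{\left(b \right)} H{\left(6,-3 \right)} = 81 \left(6 - -3\right) = 81 \left(6 + 3\right) = 81 \cdot 9 = 729$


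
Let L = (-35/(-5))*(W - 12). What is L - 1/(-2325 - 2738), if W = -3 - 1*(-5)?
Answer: -354409/5063 ≈ -70.000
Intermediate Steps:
W = 2 (W = -3 + 5 = 2)
L = -70 (L = (-35/(-5))*(2 - 12) = -35*(-⅕)*(-10) = 7*(-10) = -70)
L - 1/(-2325 - 2738) = -70 - 1/(-2325 - 2738) = -70 - 1/(-5063) = -70 - 1*(-1/5063) = -70 + 1/5063 = -354409/5063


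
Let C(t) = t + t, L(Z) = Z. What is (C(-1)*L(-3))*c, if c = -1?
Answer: -6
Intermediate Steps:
C(t) = 2*t
(C(-1)*L(-3))*c = ((2*(-1))*(-3))*(-1) = -2*(-3)*(-1) = 6*(-1) = -6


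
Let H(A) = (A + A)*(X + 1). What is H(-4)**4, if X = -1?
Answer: 0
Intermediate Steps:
H(A) = 0 (H(A) = (A + A)*(-1 + 1) = (2*A)*0 = 0)
H(-4)**4 = 0**4 = 0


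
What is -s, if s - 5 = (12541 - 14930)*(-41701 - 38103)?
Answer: -190651761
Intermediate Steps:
s = 190651761 (s = 5 + (12541 - 14930)*(-41701 - 38103) = 5 - 2389*(-79804) = 5 + 190651756 = 190651761)
-s = -1*190651761 = -190651761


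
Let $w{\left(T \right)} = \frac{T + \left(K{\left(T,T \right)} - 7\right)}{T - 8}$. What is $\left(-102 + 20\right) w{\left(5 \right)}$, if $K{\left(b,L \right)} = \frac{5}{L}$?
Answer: $- \frac{82}{3} \approx -27.333$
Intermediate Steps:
$w{\left(T \right)} = \frac{-7 + T + \frac{5}{T}}{-8 + T}$ ($w{\left(T \right)} = \frac{T + \left(\frac{5}{T} - 7\right)}{T - 8} = \frac{T - \left(7 - \frac{5}{T}\right)}{-8 + T} = \frac{-7 + T + \frac{5}{T}}{-8 + T}$)
$\left(-102 + 20\right) w{\left(5 \right)} = \left(-102 + 20\right) \frac{5 + 5 \left(-7 + 5\right)}{5 \left(-8 + 5\right)} = - 82 \frac{5 + 5 \left(-2\right)}{5 \left(-3\right)} = - 82 \cdot \frac{1}{5} \left(- \frac{1}{3}\right) \left(5 - 10\right) = - 82 \cdot \frac{1}{5} \left(- \frac{1}{3}\right) \left(-5\right) = \left(-82\right) \frac{1}{3} = - \frac{82}{3}$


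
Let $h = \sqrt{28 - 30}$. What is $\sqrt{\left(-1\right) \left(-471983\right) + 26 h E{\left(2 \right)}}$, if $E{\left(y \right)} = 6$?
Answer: $\sqrt{471983 + 156 i \sqrt{2}} \approx 687.01 + 0.161 i$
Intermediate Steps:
$h = i \sqrt{2}$ ($h = \sqrt{-2} = i \sqrt{2} \approx 1.4142 i$)
$\sqrt{\left(-1\right) \left(-471983\right) + 26 h E{\left(2 \right)}} = \sqrt{\left(-1\right) \left(-471983\right) + 26 i \sqrt{2} \cdot 6} = \sqrt{471983 + 26 i \sqrt{2} \cdot 6} = \sqrt{471983 + 156 i \sqrt{2}}$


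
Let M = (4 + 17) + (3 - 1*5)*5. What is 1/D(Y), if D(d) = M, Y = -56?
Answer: 1/11 ≈ 0.090909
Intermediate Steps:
M = 11 (M = 21 + (3 - 5)*5 = 21 - 2*5 = 21 - 10 = 11)
D(d) = 11
1/D(Y) = 1/11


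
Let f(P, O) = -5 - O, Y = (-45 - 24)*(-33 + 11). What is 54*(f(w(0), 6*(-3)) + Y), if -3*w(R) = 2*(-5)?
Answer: 82674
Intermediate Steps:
Y = 1518 (Y = -69*(-22) = 1518)
w(R) = 10/3 (w(R) = -2*(-5)/3 = -⅓*(-10) = 10/3)
54*(f(w(0), 6*(-3)) + Y) = 54*((-5 - 6*(-3)) + 1518) = 54*((-5 - 1*(-18)) + 1518) = 54*((-5 + 18) + 1518) = 54*(13 + 1518) = 54*1531 = 82674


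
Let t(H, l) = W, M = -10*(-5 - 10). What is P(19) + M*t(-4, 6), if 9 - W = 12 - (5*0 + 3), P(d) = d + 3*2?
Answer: 25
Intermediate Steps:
P(d) = 6 + d (P(d) = d + 6 = 6 + d)
M = 150 (M = -10*(-15) = 150)
W = 0 (W = 9 - (12 - (5*0 + 3)) = 9 - (12 - (0 + 3)) = 9 - (12 - 1*3) = 9 - (12 - 3) = 9 - 1*9 = 9 - 9 = 0)
t(H, l) = 0
P(19) + M*t(-4, 6) = (6 + 19) + 150*0 = 25 + 0 = 25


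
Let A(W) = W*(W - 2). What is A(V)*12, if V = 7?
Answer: 420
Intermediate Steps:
A(W) = W*(-2 + W)
A(V)*12 = (7*(-2 + 7))*12 = (7*5)*12 = 35*12 = 420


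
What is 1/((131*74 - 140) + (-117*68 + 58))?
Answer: 1/1656 ≈ 0.00060386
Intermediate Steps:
1/((131*74 - 140) + (-117*68 + 58)) = 1/((9694 - 140) + (-7956 + 58)) = 1/(9554 - 7898) = 1/1656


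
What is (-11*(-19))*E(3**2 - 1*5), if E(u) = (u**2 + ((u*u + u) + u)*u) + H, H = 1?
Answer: 23617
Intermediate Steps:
E(u) = 1 + u**2 + u*(u**2 + 2*u) (E(u) = (u**2 + ((u*u + u) + u)*u) + 1 = (u**2 + ((u**2 + u) + u)*u) + 1 = (u**2 + ((u + u**2) + u)*u) + 1 = (u**2 + (u**2 + 2*u)*u) + 1 = (u**2 + u*(u**2 + 2*u)) + 1 = 1 + u**2 + u*(u**2 + 2*u))
(-11*(-19))*E(3**2 - 1*5) = (-11*(-19))*(1 + (3**2 - 1*5)**3 + 3*(3**2 - 1*5)**2) = 209*(1 + (9 - 5)**3 + 3*(9 - 5)**2) = 209*(1 + 4**3 + 3*4**2) = 209*(1 + 64 + 3*16) = 209*(1 + 64 + 48) = 209*113 = 23617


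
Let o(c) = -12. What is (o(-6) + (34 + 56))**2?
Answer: 6084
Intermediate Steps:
(o(-6) + (34 + 56))**2 = (-12 + (34 + 56))**2 = (-12 + 90)**2 = 78**2 = 6084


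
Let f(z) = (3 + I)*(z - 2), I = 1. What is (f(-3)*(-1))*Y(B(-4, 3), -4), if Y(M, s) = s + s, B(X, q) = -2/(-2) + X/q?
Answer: -160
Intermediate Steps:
B(X, q) = 1 + X/q (B(X, q) = -2*(-1/2) + X/q = 1 + X/q)
f(z) = -8 + 4*z (f(z) = (3 + 1)*(z - 2) = 4*(-2 + z) = -8 + 4*z)
Y(M, s) = 2*s
(f(-3)*(-1))*Y(B(-4, 3), -4) = ((-8 + 4*(-3))*(-1))*(2*(-4)) = ((-8 - 12)*(-1))*(-8) = -20*(-1)*(-8) = 20*(-8) = -160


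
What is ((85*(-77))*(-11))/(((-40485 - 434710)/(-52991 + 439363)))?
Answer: -794767204/13577 ≈ -58538.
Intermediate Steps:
((85*(-77))*(-11))/(((-40485 - 434710)/(-52991 + 439363))) = (-6545*(-11))/((-475195/386372)) = 71995/((-475195*1/386372)) = 71995/(-67885/55196) = 71995*(-55196/67885) = -794767204/13577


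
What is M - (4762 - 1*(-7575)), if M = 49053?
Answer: 36716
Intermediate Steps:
M - (4762 - 1*(-7575)) = 49053 - (4762 - 1*(-7575)) = 49053 - (4762 + 7575) = 49053 - 1*12337 = 49053 - 12337 = 36716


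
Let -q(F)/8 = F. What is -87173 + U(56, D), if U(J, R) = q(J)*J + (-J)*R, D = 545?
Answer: -142781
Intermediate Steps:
q(F) = -8*F
U(J, R) = -8*J² - J*R (U(J, R) = (-8*J)*J + (-J)*R = -8*J² - J*R)
-87173 + U(56, D) = -87173 - 1*56*(545 + 8*56) = -87173 - 1*56*(545 + 448) = -87173 - 1*56*993 = -87173 - 55608 = -142781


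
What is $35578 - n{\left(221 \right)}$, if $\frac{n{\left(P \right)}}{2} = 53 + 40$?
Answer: $35392$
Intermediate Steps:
$n{\left(P \right)} = 186$ ($n{\left(P \right)} = 2 \left(53 + 40\right) = 2 \cdot 93 = 186$)
$35578 - n{\left(221 \right)} = 35578 - 186 = 35392$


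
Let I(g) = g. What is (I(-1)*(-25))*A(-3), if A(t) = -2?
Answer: -50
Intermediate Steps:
(I(-1)*(-25))*A(-3) = -1*(-25)*(-2) = 25*(-2) = -50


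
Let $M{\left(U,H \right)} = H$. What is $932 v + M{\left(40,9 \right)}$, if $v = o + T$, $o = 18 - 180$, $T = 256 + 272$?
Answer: $341121$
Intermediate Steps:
$T = 528$
$o = -162$
$v = 366$ ($v = -162 + 528 = 366$)
$932 v + M{\left(40,9 \right)} = 932 \cdot 366 + 9 = 341112 + 9 = 341121$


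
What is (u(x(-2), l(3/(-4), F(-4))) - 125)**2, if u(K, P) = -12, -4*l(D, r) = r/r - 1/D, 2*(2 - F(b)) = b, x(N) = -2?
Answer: 18769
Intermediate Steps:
F(b) = 2 - b/2
l(D, r) = -1/4 + 1/(4*D) (l(D, r) = -(r/r - 1/D)/4 = -(1 - 1/D)/4 = -1/4 + 1/(4*D))
(u(x(-2), l(3/(-4), F(-4))) - 125)**2 = (-12 - 125)**2 = (-137)**2 = 18769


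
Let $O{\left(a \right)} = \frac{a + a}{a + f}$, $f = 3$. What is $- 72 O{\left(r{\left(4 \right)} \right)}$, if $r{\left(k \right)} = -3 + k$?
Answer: $-36$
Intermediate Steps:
$O{\left(a \right)} = \frac{2 a}{3 + a}$ ($O{\left(a \right)} = \frac{a + a}{a + 3} = \frac{2 a}{3 + a}$)
$- 72 O{\left(r{\left(4 \right)} \right)} = - 72 \frac{2 \left(-3 + 4\right)}{3 + \left(-3 + 4\right)} = - 72 \cdot 2 \cdot 1 \frac{1}{3 + 1} = - 72 \cdot 2 \cdot 1 \cdot \frac{1}{4} = \left(-72\right) \frac{1}{2} = -36$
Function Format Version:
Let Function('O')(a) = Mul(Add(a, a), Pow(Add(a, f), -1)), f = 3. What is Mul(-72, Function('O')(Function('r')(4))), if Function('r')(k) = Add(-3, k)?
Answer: -36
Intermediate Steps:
Function('O')(a) = Mul(2, a, Pow(Add(3, a), -1)) (Function('O')(a) = Mul(Add(a, a), Pow(Add(a, 3), -1)) = Mul(Mul(2, a), Pow(Add(3, a), -1)) = Mul(2, a, Pow(Add(3, a), -1)))
Mul(-72, Function('O')(Function('r')(4))) = Mul(-72, Mul(2, Add(-3, 4), Pow(Add(3, Add(-3, 4)), -1))) = Mul(-72, Mul(2, 1, Pow(Add(3, 1), -1))) = Mul(-72, Mul(2, 1, Pow(4, -1))) = Mul(-72, Mul(2, 1, Rational(1, 4))) = Mul(-72, Rational(1, 2)) = -36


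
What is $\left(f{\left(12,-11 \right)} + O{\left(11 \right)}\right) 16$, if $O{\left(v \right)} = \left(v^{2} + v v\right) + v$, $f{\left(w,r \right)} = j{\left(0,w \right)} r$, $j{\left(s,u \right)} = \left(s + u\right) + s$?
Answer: $1936$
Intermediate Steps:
$j{\left(s,u \right)} = u + 2 s$
$f{\left(w,r \right)} = r w$ ($f{\left(w,r \right)} = \left(w + 2 \cdot 0\right) r = \left(w + 0\right) r = w r = r w$)
$O{\left(v \right)} = v + 2 v^{2}$ ($O{\left(v \right)} = \left(v^{2} + v^{2}\right) + v = 2 v^{2} + v = v + 2 v^{2}$)
$\left(f{\left(12,-11 \right)} + O{\left(11 \right)}\right) 16 = \left(\left(-11\right) 12 + 11 \left(1 + 2 \cdot 11\right)\right) 16 = \left(-132 + 11 \left(1 + 22\right)\right) 16 = \left(-132 + 11 \cdot 23\right) 16 = \left(-132 + 253\right) 16 = 121 \cdot 16 = 1936$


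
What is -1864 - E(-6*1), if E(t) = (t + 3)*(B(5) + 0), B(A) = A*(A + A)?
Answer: -1714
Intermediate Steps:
B(A) = 2*A**2 (B(A) = A*(2*A) = 2*A**2)
E(t) = 150 + 50*t (E(t) = (t + 3)*(2*5**2 + 0) = (3 + t)*(2*25 + 0) = (3 + t)*(50 + 0) = (3 + t)*50 = 150 + 50*t)
-1864 - E(-6*1) = -1864 - (150 + 50*(-6*1)) = -1864 - (150 + 50*(-6)) = -1864 - (150 - 300) = -1864 - 1*(-150) = -1864 + 150 = -1714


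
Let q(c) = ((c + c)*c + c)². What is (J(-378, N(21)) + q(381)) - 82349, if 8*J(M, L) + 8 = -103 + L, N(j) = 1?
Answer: 338032607385/4 ≈ 8.4508e+10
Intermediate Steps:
J(M, L) = -111/8 + L/8 (J(M, L) = -1 + (-103 + L)/8 = -1 + (-103/8 + L/8) = -111/8 + L/8)
q(c) = (c + 2*c²)² (q(c) = ((2*c)*c + c)² = (2*c² + c)² = (c + 2*c²)²)
(J(-378, N(21)) + q(381)) - 82349 = ((-111/8 + (⅛)*1) + 381²*(1 + 2*381)²) - 82349 = ((-111/8 + ⅛) + 145161*(1 + 762)²) - 82349 = (-55/4 + 145161*763²) - 82349 = (-55/4 + 145161*582169) - 82349 = (-55/4 + 84508234209) - 82349 = 338032936781/4 - 82349 = 338032607385/4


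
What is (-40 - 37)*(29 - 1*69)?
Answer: 3080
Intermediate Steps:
(-40 - 37)*(29 - 1*69) = -77*(29 - 69) = -77*(-40) = 3080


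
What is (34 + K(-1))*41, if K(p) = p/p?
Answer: 1435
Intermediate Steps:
K(p) = 1
(34 + K(-1))*41 = (34 + 1)*41 = 35*41 = 1435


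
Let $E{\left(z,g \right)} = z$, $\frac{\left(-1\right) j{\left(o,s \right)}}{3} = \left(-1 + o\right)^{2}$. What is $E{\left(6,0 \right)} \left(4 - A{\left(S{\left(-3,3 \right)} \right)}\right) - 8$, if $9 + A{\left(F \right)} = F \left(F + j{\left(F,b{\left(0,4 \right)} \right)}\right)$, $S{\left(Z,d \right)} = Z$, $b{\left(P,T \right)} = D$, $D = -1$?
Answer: $-848$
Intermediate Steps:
$b{\left(P,T \right)} = -1$
$j{\left(o,s \right)} = - 3 \left(-1 + o\right)^{2}$
$A{\left(F \right)} = -9 + F \left(F - 3 \left(-1 + F\right)^{2}\right)$
$E{\left(6,0 \right)} \left(4 - A{\left(S{\left(-3,3 \right)} \right)}\right) - 8 = 6 \left(4 - \left(-9 + \left(-3\right)^{2} - - 9 \left(-1 - 3\right)^{2}\right)\right) - 8 = 6 \left(4 - \left(-9 + 9 - - 9 \left(-4\right)^{2}\right)\right) - 8 = 6 \left(4 - \left(-9 + 9 - \left(-9\right) 16\right)\right) - 8 = 6 \left(4 - \left(-9 + 9 + 144\right)\right) - 8 = 6 \left(4 - 144\right) - 8 = 6 \left(-140\right) - 8 = -840 - 8 = -848$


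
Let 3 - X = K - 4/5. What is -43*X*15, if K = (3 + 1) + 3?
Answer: 2064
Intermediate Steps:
K = 7 (K = 4 + 3 = 7)
X = -16/5 (X = 3 - (7 - 4/5) = 3 - (7 + (⅕)*(-4)) = 3 - (7 - ⅘) = 3 - 1*31/5 = 3 - 31/5 = -16/5 ≈ -3.2000)
-43*X*15 = -43*(-16/5)*15 = (688/5)*15 = 2064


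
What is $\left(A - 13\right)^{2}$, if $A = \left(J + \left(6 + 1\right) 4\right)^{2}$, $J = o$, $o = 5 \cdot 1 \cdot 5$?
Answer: $7817616$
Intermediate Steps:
$o = 25$ ($o = 5 \cdot 5 = 25$)
$J = 25$
$A = 2809$ ($A = \left(25 + \left(6 + 1\right) 4\right)^{2} = \left(25 + 7 \cdot 4\right)^{2} = \left(25 + 28\right)^{2} = 53^{2} = 2809$)
$\left(A - 13\right)^{2} = \left(2809 - 13\right)^{2} = 2796^{2} = 7817616$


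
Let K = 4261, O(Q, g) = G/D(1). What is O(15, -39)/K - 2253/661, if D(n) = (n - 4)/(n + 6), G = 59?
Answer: -29073092/8449563 ≈ -3.4408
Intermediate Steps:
D(n) = (-4 + n)/(6 + n)
O(Q, g) = -413/3 (O(Q, g) = 59/(((-4 + 1)/(6 + 1))) = 59/((-3/7)) = 59/(((⅐)*(-3))) = 59/(-3/7) = 59*(-7/3) = -413/3)
O(15, -39)/K - 2253/661 = -413/3/4261 - 2253/661 = -413/3*1/4261 - 2253*1/661 = -413/12783 - 2253/661 = -29073092/8449563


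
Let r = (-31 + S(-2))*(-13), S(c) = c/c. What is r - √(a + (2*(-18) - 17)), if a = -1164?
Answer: 390 - I*√1217 ≈ 390.0 - 34.885*I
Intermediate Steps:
S(c) = 1
r = 390 (r = (-31 + 1)*(-13) = -30*(-13) = 390)
r - √(a + (2*(-18) - 17)) = 390 - √(-1164 + (2*(-18) - 17)) = 390 - √(-1164 + (-36 - 17)) = 390 - √(-1164 - 53) = 390 - √(-1217) = 390 - I*√1217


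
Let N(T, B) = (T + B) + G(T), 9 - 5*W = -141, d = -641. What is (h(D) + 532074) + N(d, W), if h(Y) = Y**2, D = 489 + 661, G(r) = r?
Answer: 1853322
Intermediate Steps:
W = 30 (W = 9/5 - 1/5*(-141) = 9/5 + 141/5 = 30)
N(T, B) = B + 2*T (N(T, B) = (T + B) + T = (B + T) + T = B + 2*T)
D = 1150
(h(D) + 532074) + N(d, W) = (1150**2 + 532074) + (30 + 2*(-641)) = (1322500 + 532074) + (30 - 1282) = 1854574 - 1252 = 1853322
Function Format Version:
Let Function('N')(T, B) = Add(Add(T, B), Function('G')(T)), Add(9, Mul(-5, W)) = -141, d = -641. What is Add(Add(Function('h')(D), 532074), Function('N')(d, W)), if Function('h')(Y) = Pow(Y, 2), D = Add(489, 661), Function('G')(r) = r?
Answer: 1853322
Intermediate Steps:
W = 30 (W = Add(Rational(9, 5), Mul(Rational(-1, 5), -141)) = Add(Rational(9, 5), Rational(141, 5)) = 30)
Function('N')(T, B) = Add(B, Mul(2, T)) (Function('N')(T, B) = Add(Add(T, B), T) = Add(Add(B, T), T) = Add(B, Mul(2, T)))
D = 1150
Add(Add(Function('h')(D), 532074), Function('N')(d, W)) = Add(Add(Pow(1150, 2), 532074), Add(30, Mul(2, -641))) = Add(Add(1322500, 532074), Add(30, -1282)) = Add(1854574, -1252) = 1853322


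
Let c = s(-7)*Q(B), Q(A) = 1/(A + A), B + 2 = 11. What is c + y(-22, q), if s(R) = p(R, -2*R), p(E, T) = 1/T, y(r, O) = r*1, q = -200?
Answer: -5543/252 ≈ -21.996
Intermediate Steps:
B = 9 (B = -2 + 11 = 9)
y(r, O) = r
s(R) = -1/(2*R) (s(R) = 1/(-2*R) = -1/(2*R))
Q(A) = 1/(2*A)
c = 1/252 (c = (-1/2/(-7))*((1/2)/9) = (-1/2*(-1/7))*((1/2)*(1/9)) = (1/14)*(1/18) = 1/252 ≈ 0.0039683)
c + y(-22, q) = 1/252 - 22 = -5543/252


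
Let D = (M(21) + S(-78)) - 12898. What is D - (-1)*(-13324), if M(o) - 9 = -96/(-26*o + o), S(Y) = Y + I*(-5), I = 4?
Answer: -4604393/175 ≈ -26311.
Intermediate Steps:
S(Y) = -20 + Y (S(Y) = Y + 4*(-5) = Y - 20 = -20 + Y)
M(o) = 9 + 96/(25*o) (M(o) = 9 - 96/(-26*o + o) = 9 - 96*(-1/(25*o)) = 9 - (-96)/(25*o) = 9 + 96/(25*o))
D = -2272693/175 (D = ((9 + (96/25)/21) + (-20 - 78)) - 12898 = ((9 + (96/25)*(1/21)) - 98) - 12898 = ((9 + 32/175) - 98) - 12898 = (1607/175 - 98) - 12898 = -15543/175 - 12898 = -2272693/175 ≈ -12987.)
D - (-1)*(-13324) = -2272693/175 - (-1)*(-13324) = -2272693/175 - 1*13324 = -2272693/175 - 13324 = -4604393/175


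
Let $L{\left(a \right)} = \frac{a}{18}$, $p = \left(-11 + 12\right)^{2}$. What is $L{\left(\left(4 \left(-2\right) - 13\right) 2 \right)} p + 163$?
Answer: $\frac{482}{3} \approx 160.67$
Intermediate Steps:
$p = 1$ ($p = 1^{2} = 1$)
$L{\left(a \right)} = \frac{a}{18}$ ($L{\left(a \right)} = a \frac{1}{18} = \frac{a}{18}$)
$L{\left(\left(4 \left(-2\right) - 13\right) 2 \right)} p + 163 = \frac{\left(4 \left(-2\right) - 13\right) 2}{18} \cdot 1 + 163 = \frac{\left(-8 - 13\right) 2}{18} \cdot 1 + 163 = \frac{\left(-21\right) 2}{18} \cdot 1 + 163 = \frac{1}{18} \left(-42\right) 1 + 163 = \left(- \frac{7}{3}\right) 1 + 163 = - \frac{7}{3} + 163 = \frac{482}{3}$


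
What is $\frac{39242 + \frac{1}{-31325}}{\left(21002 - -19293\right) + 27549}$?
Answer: $\frac{1229255649}{2125213300} \approx 0.57841$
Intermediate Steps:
$\frac{39242 + \frac{1}{-31325}}{\left(21002 - -19293\right) + 27549} = \frac{39242 - \frac{1}{31325}}{\left(21002 + 19293\right) + 27549} = \frac{1229255649}{31325 \left(40295 + 27549\right)} = \frac{1229255649}{31325 \cdot 67844} = \frac{1229255649}{31325} \cdot \frac{1}{67844} = \frac{1229255649}{2125213300}$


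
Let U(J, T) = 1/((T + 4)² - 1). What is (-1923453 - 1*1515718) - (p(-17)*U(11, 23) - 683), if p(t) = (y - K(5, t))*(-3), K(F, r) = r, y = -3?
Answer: -178801373/52 ≈ -3.4385e+6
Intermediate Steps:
p(t) = 9 + 3*t (p(t) = (-3 - t)*(-3) = 9 + 3*t)
U(J, T) = 1/(-1 + (4 + T)²) (U(J, T) = 1/((4 + T)² - 1) = 1/(-1 + (4 + T)²))
(-1923453 - 1*1515718) - (p(-17)*U(11, 23) - 683) = (-1923453 - 1*1515718) - ((9 + 3*(-17))/(-1 + (4 + 23)²) - 683) = (-1923453 - 1515718) - ((9 - 51)/(-1 + 27²) - 683) = -3439171 - (-42/(-1 + 729) - 683) = -3439171 - (-42/728 - 683) = -3439171 - (-42*1/728 - 683) = -3439171 - (-3/52 - 683) = -3439171 - 1*(-35519/52) = -3439171 + 35519/52 = -178801373/52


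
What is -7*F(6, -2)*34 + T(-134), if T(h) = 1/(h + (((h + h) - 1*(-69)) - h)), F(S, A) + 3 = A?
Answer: 236809/199 ≈ 1190.0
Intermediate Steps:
F(S, A) = -3 + A
T(h) = 1/(69 + 2*h) (T(h) = 1/(h + ((2*h + 69) - h)) = 1/(h + ((69 + 2*h) - h)) = 1/(h + (69 + h)) = 1/(69 + 2*h))
-7*F(6, -2)*34 + T(-134) = -7*(-3 - 2)*34 + 1/(69 + 2*(-134)) = -7*(-5)*34 + 1/(69 - 268) = 35*34 + 1/(-199) = 1190 - 1/199 = 236809/199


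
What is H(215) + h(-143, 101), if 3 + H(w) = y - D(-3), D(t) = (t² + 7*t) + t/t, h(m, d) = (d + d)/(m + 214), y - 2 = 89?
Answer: 7231/71 ≈ 101.85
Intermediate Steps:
y = 91 (y = 2 + 89 = 91)
h(m, d) = 2*d/(214 + m) (h(m, d) = (2*d)/(214 + m) = 2*d/(214 + m))
D(t) = 1 + t² + 7*t (D(t) = (t² + 7*t) + 1 = 1 + t² + 7*t)
H(w) = 99 (H(w) = -3 + (91 - (1 + (-3)² + 7*(-3))) = -3 + (91 - (1 + 9 - 21)) = -3 + (91 - 1*(-11)) = -3 + (91 + 11) = -3 + 102 = 99)
H(215) + h(-143, 101) = 99 + 2*101/(214 - 143) = 99 + 2*101/71 = 99 + 2*101*(1/71) = 99 + 202/71 = 7231/71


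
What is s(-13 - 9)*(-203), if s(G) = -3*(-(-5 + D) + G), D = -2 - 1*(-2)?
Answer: -10353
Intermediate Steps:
D = 0 (D = -2 + 2 = 0)
s(G) = -15 - 3*G (s(G) = -3*(-(-5 + 0) + G) = -3*(-1*(-5) + G) = -3*(5 + G) = -15 - 3*G)
s(-13 - 9)*(-203) = (-15 - 3*(-13 - 9))*(-203) = (-15 - 3*(-22))*(-203) = (-15 + 66)*(-203) = 51*(-203) = -10353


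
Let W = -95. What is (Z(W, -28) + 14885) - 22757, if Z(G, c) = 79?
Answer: -7793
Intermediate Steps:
(Z(W, -28) + 14885) - 22757 = (79 + 14885) - 22757 = 14964 - 22757 = -7793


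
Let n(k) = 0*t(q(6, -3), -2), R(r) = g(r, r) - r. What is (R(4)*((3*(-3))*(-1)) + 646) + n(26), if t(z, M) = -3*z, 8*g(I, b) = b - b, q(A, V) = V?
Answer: 610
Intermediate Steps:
g(I, b) = 0 (g(I, b) = (b - b)/8 = (1/8)*0 = 0)
R(r) = -r (R(r) = 0 - r = -r)
n(k) = 0 (n(k) = 0*(-3*(-3)) = 0*9 = 0)
(R(4)*((3*(-3))*(-1)) + 646) + n(26) = ((-1*4)*((3*(-3))*(-1)) + 646) + 0 = (-(-36)*(-1) + 646) + 0 = (-4*9 + 646) + 0 = (-36 + 646) + 0 = 610 + 0 = 610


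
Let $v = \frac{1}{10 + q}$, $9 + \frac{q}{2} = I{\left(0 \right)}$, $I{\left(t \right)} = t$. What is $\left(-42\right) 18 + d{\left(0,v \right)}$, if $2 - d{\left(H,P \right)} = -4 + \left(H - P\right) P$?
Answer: $- \frac{47999}{64} \approx -749.98$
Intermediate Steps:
$q = -18$ ($q = -18 + 2 \cdot 0 = -18 + 0 = -18$)
$v = - \frac{1}{8}$ ($v = \frac{1}{10 - 18} = \frac{1}{-8} = - \frac{1}{8} \approx -0.125$)
$d{\left(H,P \right)} = 6 - P \left(H - P\right)$ ($d{\left(H,P \right)} = 2 - \left(-4 + \left(H - P\right) P\right) = 2 - \left(-4 + P \left(H - P\right)\right) = 6 - P \left(H - P\right)$)
$\left(-42\right) 18 + d{\left(0,v \right)} = \left(-42\right) 18 + \left(6 + \left(- \frac{1}{8}\right)^{2} - 0 \left(- \frac{1}{8}\right)\right) = -756 + \left(6 + \frac{1}{64} + 0\right) = -756 + \frac{385}{64} = - \frac{47999}{64}$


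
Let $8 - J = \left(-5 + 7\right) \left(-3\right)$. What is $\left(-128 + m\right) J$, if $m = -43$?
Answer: $-2394$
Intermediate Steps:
$J = 14$ ($J = 8 - \left(-5 + 7\right) \left(-3\right) = 8 - 2 \left(-3\right) = 8 - -6 = 8 + 6 = 14$)
$\left(-128 + m\right) J = \left(-128 - 43\right) 14 = \left(-171\right) 14 = -2394$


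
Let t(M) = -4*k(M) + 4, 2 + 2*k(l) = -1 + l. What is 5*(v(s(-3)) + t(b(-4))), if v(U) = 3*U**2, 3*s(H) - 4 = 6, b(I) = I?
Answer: 770/3 ≈ 256.67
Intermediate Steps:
k(l) = -3/2 + l/2 (k(l) = -1 + (-1 + l)/2 = -1 + (-1/2 + l/2) = -3/2 + l/2)
s(H) = 10/3 (s(H) = 4/3 + (1/3)*6 = 4/3 + 2 = 10/3)
t(M) = 10 - 2*M (t(M) = -4*(-3/2 + M/2) + 4 = (6 - 2*M) + 4 = 10 - 2*M)
5*(v(s(-3)) + t(b(-4))) = 5*(3*(10/3)**2 + (10 - 2*(-4))) = 5*(3*(100/9) + (10 + 8)) = 5*(100/3 + 18) = 5*(154/3) = 770/3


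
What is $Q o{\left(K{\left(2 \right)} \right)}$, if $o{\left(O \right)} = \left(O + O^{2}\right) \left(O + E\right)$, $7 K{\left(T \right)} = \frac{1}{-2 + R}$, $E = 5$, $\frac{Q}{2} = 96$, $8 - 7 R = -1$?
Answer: $- \frac{18432}{125} \approx -147.46$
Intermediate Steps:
$R = \frac{9}{7}$ ($R = \frac{8}{7} - - \frac{1}{7} = \frac{8}{7} + \frac{1}{7} = \frac{9}{7} \approx 1.2857$)
$Q = 192$ ($Q = 2 \cdot 96 = 192$)
$K{\left(T \right)} = - \frac{1}{5}$ ($K{\left(T \right)} = \frac{1}{7 \left(-2 + \frac{9}{7}\right)} = \frac{1}{7 \left(- \frac{5}{7}\right)} = \frac{1}{7} \left(- \frac{7}{5}\right) = - \frac{1}{5}$)
$o{\left(O \right)} = \left(5 + O\right) \left(O + O^{2}\right)$ ($o{\left(O \right)} = \left(O + O^{2}\right) \left(O + 5\right) = \left(O + O^{2}\right) \left(5 + O\right) = \left(5 + O\right) \left(O + O^{2}\right)$)
$Q o{\left(K{\left(2 \right)} \right)} = 192 \left(- \frac{5 + \left(- \frac{1}{5}\right)^{2} + 6 \left(- \frac{1}{5}\right)}{5}\right) = 192 \left(- \frac{5 + \frac{1}{25} - \frac{6}{5}}{5}\right) = 192 \left(\left(- \frac{1}{5}\right) \frac{96}{25}\right) = 192 \left(- \frac{96}{125}\right) = - \frac{18432}{125}$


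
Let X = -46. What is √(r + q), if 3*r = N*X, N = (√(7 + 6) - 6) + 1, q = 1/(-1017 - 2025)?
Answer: √(466438 - 93288*√13)/78 ≈ 4.6240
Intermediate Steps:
q = -1/3042 (q = 1/(-3042) = -1/3042 ≈ -0.00032873)
N = -5 + √13 (N = (√13 - 6) + 1 = (-6 + √13) + 1 = -5 + √13 ≈ -1.3944)
r = 230/3 - 46*√13/3 (r = ((-5 + √13)*(-46))/3 = (230 - 46*√13)/3 = 230/3 - 46*√13/3 ≈ 21.382)
√(r + q) = √((230/3 - 46*√13/3) - 1/3042) = √(233219/3042 - 46*√13/3)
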